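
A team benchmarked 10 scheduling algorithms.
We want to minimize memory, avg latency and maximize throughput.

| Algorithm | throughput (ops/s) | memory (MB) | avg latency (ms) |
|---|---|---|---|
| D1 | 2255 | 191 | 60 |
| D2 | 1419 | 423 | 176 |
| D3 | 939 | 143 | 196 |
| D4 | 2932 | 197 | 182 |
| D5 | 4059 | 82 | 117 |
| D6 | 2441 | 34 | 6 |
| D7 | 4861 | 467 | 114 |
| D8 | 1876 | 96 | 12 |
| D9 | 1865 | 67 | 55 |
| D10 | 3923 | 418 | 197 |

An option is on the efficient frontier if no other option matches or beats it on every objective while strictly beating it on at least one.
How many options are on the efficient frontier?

3

D1: dominated by D6 (throughput 2441≥2255, memory 34≤191, avg latency 6≤60).
D2: dominated by D1 (throughput 2255≥1419, memory 191≤423, avg latency 60≤176).
D3: dominated by D5 (throughput 4059≥939, memory 82≤143, avg latency 117≤196).
D4: dominated by D5 (throughput 4059≥2932, memory 82≤197, avg latency 117≤182).
D5: not dominated.
D6: not dominated (best memory).
D7: not dominated (best throughput).
D8: dominated by D6 (throughput 2441≥1876, memory 34≤96, avg latency 6≤12).
D9: dominated by D6 (throughput 2441≥1865, memory 34≤67, avg latency 6≤55).
D10: dominated by D5 (throughput 4059≥3923, memory 82≤418, avg latency 117≤197).
Pareto-optimal: D5, D6, D7 → 3.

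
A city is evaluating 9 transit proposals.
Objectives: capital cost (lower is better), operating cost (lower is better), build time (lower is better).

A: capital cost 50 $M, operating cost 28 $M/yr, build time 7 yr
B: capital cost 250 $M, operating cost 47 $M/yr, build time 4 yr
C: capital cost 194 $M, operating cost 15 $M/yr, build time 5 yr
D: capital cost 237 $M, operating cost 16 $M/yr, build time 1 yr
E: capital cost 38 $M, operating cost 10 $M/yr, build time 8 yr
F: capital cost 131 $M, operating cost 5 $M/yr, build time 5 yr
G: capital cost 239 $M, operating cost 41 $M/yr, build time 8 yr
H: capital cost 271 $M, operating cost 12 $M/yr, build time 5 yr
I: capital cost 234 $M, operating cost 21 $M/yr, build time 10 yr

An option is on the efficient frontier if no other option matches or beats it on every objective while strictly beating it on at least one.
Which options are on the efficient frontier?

A: not dominated.
B: dominated by D (capital cost 237≤250, operating cost 16≤47, build time 1≤4).
C: dominated by F (capital cost 131≤194, operating cost 5≤15, build time 5≤5).
D: not dominated (best build time).
E: not dominated (best capital cost).
F: not dominated (best operating cost).
G: dominated by A (capital cost 50≤239, operating cost 28≤41, build time 7≤8).
H: dominated by F (capital cost 131≤271, operating cost 5≤12, build time 5≤5).
I: dominated by C (capital cost 194≤234, operating cost 15≤21, build time 5≤10).

A, D, E, F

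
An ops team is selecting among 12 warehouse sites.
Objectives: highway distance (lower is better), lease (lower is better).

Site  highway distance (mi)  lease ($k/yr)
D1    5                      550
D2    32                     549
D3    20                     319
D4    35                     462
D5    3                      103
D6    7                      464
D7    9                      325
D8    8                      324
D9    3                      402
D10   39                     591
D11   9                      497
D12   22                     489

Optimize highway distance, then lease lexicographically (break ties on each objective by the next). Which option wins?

First minimize highway distance: best is 3, kept {D5, D9}.
Then minimize lease: best is 103, kept {D5}.

D5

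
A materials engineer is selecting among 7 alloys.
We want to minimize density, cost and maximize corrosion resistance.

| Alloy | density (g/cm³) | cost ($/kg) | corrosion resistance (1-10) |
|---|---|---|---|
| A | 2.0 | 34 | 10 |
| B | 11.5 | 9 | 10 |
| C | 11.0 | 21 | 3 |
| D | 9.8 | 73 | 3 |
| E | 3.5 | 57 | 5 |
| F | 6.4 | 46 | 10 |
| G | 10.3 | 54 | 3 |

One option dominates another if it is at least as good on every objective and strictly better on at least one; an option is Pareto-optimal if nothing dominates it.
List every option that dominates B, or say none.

none

A: worse on cost (34 vs 9).
C: worse on cost (21 vs 9).
D: worse on cost (73 vs 9).
E: worse on cost (57 vs 9).
F: worse on cost (46 vs 9).
G: worse on cost (54 vs 9).
No option dominates B.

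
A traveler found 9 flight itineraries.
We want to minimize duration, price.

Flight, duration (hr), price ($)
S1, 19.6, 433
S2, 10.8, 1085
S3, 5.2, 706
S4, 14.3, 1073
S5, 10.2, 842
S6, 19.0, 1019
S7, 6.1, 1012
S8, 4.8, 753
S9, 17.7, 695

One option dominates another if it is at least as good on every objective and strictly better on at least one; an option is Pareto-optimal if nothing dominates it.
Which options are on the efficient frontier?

S1: not dominated (best price).
S2: dominated by S3 (duration 5.2≤10.8, price 706≤1085).
S3: not dominated.
S4: dominated by S3 (duration 5.2≤14.3, price 706≤1073).
S5: dominated by S3 (duration 5.2≤10.2, price 706≤842).
S6: dominated by S3 (duration 5.2≤19.0, price 706≤1019).
S7: dominated by S3 (duration 5.2≤6.1, price 706≤1012).
S8: not dominated (best duration).
S9: not dominated.

S1, S3, S8, S9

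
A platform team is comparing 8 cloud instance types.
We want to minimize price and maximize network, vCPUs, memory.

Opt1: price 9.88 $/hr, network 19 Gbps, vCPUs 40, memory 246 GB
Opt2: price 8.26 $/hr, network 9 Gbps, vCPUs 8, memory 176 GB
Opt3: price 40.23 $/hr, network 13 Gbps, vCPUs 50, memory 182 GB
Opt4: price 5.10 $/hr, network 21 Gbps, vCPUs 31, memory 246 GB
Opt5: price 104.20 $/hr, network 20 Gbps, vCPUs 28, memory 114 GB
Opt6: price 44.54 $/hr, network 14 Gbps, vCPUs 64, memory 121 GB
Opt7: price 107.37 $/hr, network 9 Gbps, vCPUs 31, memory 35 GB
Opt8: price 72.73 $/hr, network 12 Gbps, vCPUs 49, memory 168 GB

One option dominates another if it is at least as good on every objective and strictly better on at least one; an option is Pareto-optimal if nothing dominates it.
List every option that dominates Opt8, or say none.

Opt3

Opt3: price 40.23≤72.73, network 13≥12, vCPUs 50≥49, memory 182≥168 — dominates Opt8.
Others (Opt1, Opt2, Opt4, Opt5, Opt6, Opt7) are each worse than Opt8 on at least one objective.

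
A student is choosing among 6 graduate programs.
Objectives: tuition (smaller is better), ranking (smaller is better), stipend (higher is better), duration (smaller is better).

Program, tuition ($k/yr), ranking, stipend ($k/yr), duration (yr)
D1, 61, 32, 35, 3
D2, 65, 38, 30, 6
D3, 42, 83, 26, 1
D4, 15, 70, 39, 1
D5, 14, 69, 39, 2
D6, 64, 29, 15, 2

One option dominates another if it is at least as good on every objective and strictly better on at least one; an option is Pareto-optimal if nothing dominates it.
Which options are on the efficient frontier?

D1: not dominated.
D2: dominated by D1 (tuition 61≤65, ranking 32≤38, stipend 35≥30, duration 3≤6).
D3: dominated by D4 (tuition 15≤42, ranking 70≤83, stipend 39≥26, duration 1≤1).
D4: not dominated.
D5: not dominated (best tuition).
D6: not dominated (best ranking).

D1, D4, D5, D6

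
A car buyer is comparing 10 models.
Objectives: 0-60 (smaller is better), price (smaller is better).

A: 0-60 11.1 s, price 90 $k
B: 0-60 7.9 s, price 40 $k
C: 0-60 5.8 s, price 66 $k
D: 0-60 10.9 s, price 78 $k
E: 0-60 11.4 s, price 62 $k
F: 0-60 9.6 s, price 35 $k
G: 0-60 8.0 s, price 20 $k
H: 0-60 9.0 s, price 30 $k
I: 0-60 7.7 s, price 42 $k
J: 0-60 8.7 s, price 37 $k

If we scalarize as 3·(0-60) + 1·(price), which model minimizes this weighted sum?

A: 3·11.1 + 1·90 = 123.3
B: 3·7.9 + 1·40 = 63.7
C: 3·5.8 + 1·66 = 83.4
D: 3·10.9 + 1·78 = 110.7
E: 3·11.4 + 1·62 = 96.2
F: 3·9.6 + 1·35 = 63.8
G: 3·8.0 + 1·20 = 44.0
H: 3·9.0 + 1·30 = 57.0
I: 3·7.7 + 1·42 = 65.1
J: 3·8.7 + 1·37 = 63.1
Lowest: G at 44.0.

G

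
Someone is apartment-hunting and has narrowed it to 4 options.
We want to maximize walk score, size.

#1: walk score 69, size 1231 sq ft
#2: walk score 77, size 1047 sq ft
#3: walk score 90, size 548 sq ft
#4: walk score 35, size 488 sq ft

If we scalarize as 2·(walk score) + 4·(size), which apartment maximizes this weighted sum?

#1: 2·69 + 4·1231 = 5062
#2: 2·77 + 4·1047 = 4342
#3: 2·90 + 4·548 = 2372
#4: 2·35 + 4·488 = 2022
Highest: #1 at 5062.

#1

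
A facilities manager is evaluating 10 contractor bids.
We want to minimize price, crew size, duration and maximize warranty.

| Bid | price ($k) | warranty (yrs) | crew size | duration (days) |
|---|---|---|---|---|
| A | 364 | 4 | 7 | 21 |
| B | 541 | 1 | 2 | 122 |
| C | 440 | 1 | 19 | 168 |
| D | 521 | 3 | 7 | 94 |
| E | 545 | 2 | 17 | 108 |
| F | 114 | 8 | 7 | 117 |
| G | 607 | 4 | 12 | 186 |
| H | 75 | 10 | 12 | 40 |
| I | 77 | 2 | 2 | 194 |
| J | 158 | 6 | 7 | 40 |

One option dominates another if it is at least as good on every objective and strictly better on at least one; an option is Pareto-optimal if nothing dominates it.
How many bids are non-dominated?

A: not dominated (best duration).
B: not dominated.
C: dominated by A (price 364≤440, warranty 4≥1, crew size 7≤19, duration 21≤168).
D: dominated by A (price 364≤521, warranty 4≥3, crew size 7≤7, duration 21≤94).
E: dominated by A (price 364≤545, warranty 4≥2, crew size 7≤17, duration 21≤108).
F: not dominated.
G: dominated by A (price 364≤607, warranty 4≥4, crew size 7≤12, duration 21≤186).
H: not dominated (best price).
I: not dominated.
J: not dominated.
Pareto-optimal: A, B, F, H, I, J → 6.

6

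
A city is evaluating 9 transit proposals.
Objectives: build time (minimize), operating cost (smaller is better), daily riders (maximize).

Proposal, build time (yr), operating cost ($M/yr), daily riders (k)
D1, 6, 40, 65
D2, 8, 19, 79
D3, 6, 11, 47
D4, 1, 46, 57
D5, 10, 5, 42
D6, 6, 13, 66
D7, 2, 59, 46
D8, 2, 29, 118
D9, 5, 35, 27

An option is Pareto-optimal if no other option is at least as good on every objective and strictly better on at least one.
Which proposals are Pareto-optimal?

D2, D3, D4, D5, D6, D8

D1: dominated by D6 (build time 6≤6, operating cost 13≤40, daily riders 66≥65).
D2: not dominated.
D3: not dominated.
D4: not dominated (best build time).
D5: not dominated (best operating cost).
D6: not dominated.
D7: dominated by D4 (build time 1≤2, operating cost 46≤59, daily riders 57≥46).
D8: not dominated (best daily riders).
D9: dominated by D8 (build time 2≤5, operating cost 29≤35, daily riders 118≥27).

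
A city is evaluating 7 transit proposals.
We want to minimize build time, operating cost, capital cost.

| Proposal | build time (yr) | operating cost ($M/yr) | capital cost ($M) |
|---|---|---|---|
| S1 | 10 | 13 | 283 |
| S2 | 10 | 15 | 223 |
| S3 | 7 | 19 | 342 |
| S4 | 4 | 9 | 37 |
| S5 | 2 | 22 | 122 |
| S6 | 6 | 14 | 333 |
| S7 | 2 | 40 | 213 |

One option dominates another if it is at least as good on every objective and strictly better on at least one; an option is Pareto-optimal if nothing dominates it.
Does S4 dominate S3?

S4 vs S3: build time 4≤7, operating cost 9≤19, capital cost 37≤342 — S4 is at least as good on every objective with at least one strict improvement.

Yes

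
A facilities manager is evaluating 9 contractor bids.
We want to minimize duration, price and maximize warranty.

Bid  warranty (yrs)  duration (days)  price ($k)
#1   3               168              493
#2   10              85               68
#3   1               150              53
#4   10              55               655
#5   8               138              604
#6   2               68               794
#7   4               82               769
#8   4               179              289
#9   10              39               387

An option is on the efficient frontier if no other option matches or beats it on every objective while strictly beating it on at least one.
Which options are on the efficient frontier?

#1: dominated by #2 (warranty 10≥3, duration 85≤168, price 68≤493).
#2: not dominated.
#3: not dominated (best price).
#4: dominated by #9 (warranty 10≥10, duration 39≤55, price 387≤655).
#5: dominated by #2 (warranty 10≥8, duration 85≤138, price 68≤604).
#6: dominated by #4 (warranty 10≥2, duration 55≤68, price 655≤794).
#7: dominated by #4 (warranty 10≥4, duration 55≤82, price 655≤769).
#8: dominated by #2 (warranty 10≥4, duration 85≤179, price 68≤289).
#9: not dominated (best duration).

#2, #3, #9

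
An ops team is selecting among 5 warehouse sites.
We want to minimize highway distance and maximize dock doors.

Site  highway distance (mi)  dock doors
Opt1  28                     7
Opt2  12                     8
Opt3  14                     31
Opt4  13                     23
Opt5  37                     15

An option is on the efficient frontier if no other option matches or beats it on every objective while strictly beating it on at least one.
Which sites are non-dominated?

Opt2, Opt3, Opt4

Opt1: dominated by Opt2 (highway distance 12≤28, dock doors 8≥7).
Opt2: not dominated (best highway distance).
Opt3: not dominated (best dock doors).
Opt4: not dominated.
Opt5: dominated by Opt3 (highway distance 14≤37, dock doors 31≥15).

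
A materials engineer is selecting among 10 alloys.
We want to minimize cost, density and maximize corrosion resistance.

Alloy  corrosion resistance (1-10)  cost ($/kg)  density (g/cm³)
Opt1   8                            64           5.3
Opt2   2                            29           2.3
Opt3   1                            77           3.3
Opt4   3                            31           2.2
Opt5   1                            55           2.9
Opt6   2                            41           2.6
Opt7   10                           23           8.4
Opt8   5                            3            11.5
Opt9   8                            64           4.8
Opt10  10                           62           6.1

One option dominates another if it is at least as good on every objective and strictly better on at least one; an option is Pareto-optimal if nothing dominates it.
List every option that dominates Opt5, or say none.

Opt2, Opt4, Opt6

Opt2: corrosion resistance 2≥1, cost 29≤55, density 2.3≤2.9 — dominates Opt5.
Opt4: corrosion resistance 3≥1, cost 31≤55, density 2.2≤2.9 — dominates Opt5.
Opt6: corrosion resistance 2≥1, cost 41≤55, density 2.6≤2.9 — dominates Opt5.
Others (Opt1, Opt3, Opt7, Opt8, Opt9, Opt10) are each worse than Opt5 on at least one objective.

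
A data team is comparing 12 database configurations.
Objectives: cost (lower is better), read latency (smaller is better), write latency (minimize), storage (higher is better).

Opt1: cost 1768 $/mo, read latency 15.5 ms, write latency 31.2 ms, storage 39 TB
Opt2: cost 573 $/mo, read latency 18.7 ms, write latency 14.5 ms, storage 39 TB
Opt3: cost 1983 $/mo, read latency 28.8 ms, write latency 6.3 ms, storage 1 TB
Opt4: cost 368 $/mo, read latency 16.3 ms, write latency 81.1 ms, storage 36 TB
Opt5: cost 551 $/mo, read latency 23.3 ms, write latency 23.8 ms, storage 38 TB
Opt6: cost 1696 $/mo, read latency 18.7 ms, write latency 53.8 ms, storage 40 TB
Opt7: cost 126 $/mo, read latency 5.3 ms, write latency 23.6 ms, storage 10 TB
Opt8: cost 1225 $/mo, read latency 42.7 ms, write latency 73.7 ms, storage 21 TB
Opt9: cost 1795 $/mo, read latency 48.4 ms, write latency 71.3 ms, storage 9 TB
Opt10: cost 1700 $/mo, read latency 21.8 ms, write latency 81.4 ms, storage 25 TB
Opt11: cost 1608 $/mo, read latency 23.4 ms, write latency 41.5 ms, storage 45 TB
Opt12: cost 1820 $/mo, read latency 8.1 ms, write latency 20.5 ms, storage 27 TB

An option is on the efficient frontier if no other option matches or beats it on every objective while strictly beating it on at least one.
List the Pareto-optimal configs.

Opt1: not dominated.
Opt2: not dominated.
Opt3: not dominated (best write latency).
Opt4: not dominated.
Opt5: not dominated.
Opt6: not dominated.
Opt7: not dominated (best cost).
Opt8: dominated by Opt2 (cost 573≤1225, read latency 18.7≤42.7, write latency 14.5≤73.7, storage 39≥21).
Opt9: dominated by Opt1 (cost 1768≤1795, read latency 15.5≤48.4, write latency 31.2≤71.3, storage 39≥9).
Opt10: dominated by Opt2 (cost 573≤1700, read latency 18.7≤21.8, write latency 14.5≤81.4, storage 39≥25).
Opt11: not dominated (best storage).
Opt12: not dominated.

Opt1, Opt2, Opt3, Opt4, Opt5, Opt6, Opt7, Opt11, Opt12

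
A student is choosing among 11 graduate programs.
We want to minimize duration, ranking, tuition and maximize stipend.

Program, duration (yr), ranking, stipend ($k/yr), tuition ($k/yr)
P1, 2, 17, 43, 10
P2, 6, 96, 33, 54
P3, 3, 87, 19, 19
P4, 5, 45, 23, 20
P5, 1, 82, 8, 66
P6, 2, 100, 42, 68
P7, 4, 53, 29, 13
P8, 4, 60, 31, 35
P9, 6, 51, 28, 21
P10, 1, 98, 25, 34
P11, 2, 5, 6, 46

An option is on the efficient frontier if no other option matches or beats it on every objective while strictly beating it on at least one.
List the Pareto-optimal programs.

P1, P5, P10, P11

P1: not dominated (best stipend).
P2: dominated by P1 (duration 2≤6, ranking 17≤96, stipend 43≥33, tuition 10≤54).
P3: dominated by P1 (duration 2≤3, ranking 17≤87, stipend 43≥19, tuition 10≤19).
P4: dominated by P1 (duration 2≤5, ranking 17≤45, stipend 43≥23, tuition 10≤20).
P5: not dominated.
P6: dominated by P1 (duration 2≤2, ranking 17≤100, stipend 43≥42, tuition 10≤68).
P7: dominated by P1 (duration 2≤4, ranking 17≤53, stipend 43≥29, tuition 10≤13).
P8: dominated by P1 (duration 2≤4, ranking 17≤60, stipend 43≥31, tuition 10≤35).
P9: dominated by P1 (duration 2≤6, ranking 17≤51, stipend 43≥28, tuition 10≤21).
P10: not dominated.
P11: not dominated (best ranking).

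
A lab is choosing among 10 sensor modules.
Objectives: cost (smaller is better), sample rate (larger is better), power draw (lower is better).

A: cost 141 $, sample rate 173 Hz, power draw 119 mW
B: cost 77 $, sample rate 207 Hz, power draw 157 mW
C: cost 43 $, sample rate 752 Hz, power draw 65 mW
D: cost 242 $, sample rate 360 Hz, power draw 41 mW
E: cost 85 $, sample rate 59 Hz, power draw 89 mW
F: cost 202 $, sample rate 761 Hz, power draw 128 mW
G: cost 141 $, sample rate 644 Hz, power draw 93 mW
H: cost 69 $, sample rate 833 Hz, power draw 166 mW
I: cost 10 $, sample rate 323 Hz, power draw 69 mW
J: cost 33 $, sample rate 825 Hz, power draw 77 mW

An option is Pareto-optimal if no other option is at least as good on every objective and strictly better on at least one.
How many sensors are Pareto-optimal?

5

A: dominated by C (cost 43≤141, sample rate 752≥173, power draw 65≤119).
B: dominated by C (cost 43≤77, sample rate 752≥207, power draw 65≤157).
C: not dominated.
D: not dominated (best power draw).
E: dominated by C (cost 43≤85, sample rate 752≥59, power draw 65≤89).
F: dominated by J (cost 33≤202, sample rate 825≥761, power draw 77≤128).
G: dominated by C (cost 43≤141, sample rate 752≥644, power draw 65≤93).
H: not dominated (best sample rate).
I: not dominated (best cost).
J: not dominated.
Pareto-optimal: C, D, H, I, J → 5.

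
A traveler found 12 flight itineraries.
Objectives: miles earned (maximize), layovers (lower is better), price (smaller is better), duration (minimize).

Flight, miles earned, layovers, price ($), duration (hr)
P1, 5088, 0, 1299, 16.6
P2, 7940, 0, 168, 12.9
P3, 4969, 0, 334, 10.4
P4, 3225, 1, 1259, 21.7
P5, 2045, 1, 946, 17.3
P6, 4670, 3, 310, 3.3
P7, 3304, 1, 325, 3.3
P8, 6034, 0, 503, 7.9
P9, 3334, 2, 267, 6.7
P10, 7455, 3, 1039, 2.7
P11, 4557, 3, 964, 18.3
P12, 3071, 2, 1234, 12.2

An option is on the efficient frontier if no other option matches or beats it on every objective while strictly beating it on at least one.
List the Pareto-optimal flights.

P2, P3, P6, P7, P8, P9, P10

P1: dominated by P2 (miles earned 7940≥5088, layovers 0≤0, price 168≤1299, duration 12.9≤16.6).
P2: not dominated (best miles earned).
P3: not dominated.
P4: dominated by P2 (miles earned 7940≥3225, layovers 0≤1, price 168≤1259, duration 12.9≤21.7).
P5: dominated by P2 (miles earned 7940≥2045, layovers 0≤1, price 168≤946, duration 12.9≤17.3).
P6: not dominated.
P7: not dominated.
P8: not dominated.
P9: not dominated.
P10: not dominated (best duration).
P11: dominated by P2 (miles earned 7940≥4557, layovers 0≤3, price 168≤964, duration 12.9≤18.3).
P12: dominated by P3 (miles earned 4969≥3071, layovers 0≤2, price 334≤1234, duration 10.4≤12.2).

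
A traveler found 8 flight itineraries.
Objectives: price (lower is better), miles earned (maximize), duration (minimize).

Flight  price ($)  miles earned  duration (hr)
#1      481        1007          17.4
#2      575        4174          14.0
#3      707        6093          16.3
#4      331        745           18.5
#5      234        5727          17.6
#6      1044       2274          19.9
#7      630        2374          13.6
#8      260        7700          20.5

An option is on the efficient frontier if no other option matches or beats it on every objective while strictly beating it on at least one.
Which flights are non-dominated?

#1, #2, #3, #5, #7, #8

#1: not dominated.
#2: not dominated.
#3: not dominated.
#4: dominated by #5 (price 234≤331, miles earned 5727≥745, duration 17.6≤18.5).
#5: not dominated (best price).
#6: dominated by #2 (price 575≤1044, miles earned 4174≥2274, duration 14.0≤19.9).
#7: not dominated (best duration).
#8: not dominated (best miles earned).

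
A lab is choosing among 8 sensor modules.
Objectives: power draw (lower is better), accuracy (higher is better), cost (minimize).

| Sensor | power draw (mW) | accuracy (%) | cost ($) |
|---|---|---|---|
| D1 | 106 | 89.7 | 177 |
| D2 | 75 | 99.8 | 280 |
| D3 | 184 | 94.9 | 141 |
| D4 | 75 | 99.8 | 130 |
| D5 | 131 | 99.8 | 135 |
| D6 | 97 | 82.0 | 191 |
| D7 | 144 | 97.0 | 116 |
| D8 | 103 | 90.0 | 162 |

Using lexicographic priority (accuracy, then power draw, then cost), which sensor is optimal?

D4

First maximize accuracy: best is 99.8, kept {D2, D4, D5}.
Then minimize power draw: best is 75, kept {D2, D4}.
Then minimize cost: best is 130, kept {D4}.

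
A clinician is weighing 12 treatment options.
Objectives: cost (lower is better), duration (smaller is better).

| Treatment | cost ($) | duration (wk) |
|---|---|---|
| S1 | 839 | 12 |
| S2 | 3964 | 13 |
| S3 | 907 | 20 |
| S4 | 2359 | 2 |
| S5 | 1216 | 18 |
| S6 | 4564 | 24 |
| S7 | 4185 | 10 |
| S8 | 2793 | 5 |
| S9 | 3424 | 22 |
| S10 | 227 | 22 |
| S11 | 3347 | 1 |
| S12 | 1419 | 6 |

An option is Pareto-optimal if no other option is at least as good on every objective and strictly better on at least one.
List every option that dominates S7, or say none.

S4: cost 2359≤4185, duration 2≤10 — dominates S7.
S8: cost 2793≤4185, duration 5≤10 — dominates S7.
S11: cost 3347≤4185, duration 1≤10 — dominates S7.
S12: cost 1419≤4185, duration 6≤10 — dominates S7.
Others (S1, S2, S3, S5, S6, S9, S10) are each worse than S7 on at least one objective.

S4, S8, S11, S12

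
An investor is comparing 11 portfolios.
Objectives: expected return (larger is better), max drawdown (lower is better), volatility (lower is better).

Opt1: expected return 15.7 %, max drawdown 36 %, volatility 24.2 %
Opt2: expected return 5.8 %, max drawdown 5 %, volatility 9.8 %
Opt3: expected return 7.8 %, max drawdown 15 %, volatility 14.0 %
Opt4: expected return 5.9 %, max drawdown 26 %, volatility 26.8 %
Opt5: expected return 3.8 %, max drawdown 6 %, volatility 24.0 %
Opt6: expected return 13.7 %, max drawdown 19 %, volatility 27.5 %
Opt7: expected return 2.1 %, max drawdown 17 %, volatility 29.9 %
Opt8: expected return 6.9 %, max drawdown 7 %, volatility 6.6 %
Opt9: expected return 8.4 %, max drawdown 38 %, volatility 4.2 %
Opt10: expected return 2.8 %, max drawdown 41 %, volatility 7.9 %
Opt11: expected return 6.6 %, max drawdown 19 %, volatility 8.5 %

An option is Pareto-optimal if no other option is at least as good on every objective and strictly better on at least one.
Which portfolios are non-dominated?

Opt1: not dominated (best expected return).
Opt2: not dominated (best max drawdown).
Opt3: not dominated.
Opt4: dominated by Opt3 (expected return 7.8≥5.9, max drawdown 15≤26, volatility 14.0≤26.8).
Opt5: dominated by Opt2 (expected return 5.8≥3.8, max drawdown 5≤6, volatility 9.8≤24.0).
Opt6: not dominated.
Opt7: dominated by Opt2 (expected return 5.8≥2.1, max drawdown 5≤17, volatility 9.8≤29.9).
Opt8: not dominated.
Opt9: not dominated (best volatility).
Opt10: dominated by Opt8 (expected return 6.9≥2.8, max drawdown 7≤41, volatility 6.6≤7.9).
Opt11: dominated by Opt8 (expected return 6.9≥6.6, max drawdown 7≤19, volatility 6.6≤8.5).

Opt1, Opt2, Opt3, Opt6, Opt8, Opt9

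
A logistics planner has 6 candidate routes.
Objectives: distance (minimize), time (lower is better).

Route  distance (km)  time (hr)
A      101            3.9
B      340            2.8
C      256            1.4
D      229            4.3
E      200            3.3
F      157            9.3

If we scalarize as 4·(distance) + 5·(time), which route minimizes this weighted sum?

A: 4·101 + 5·3.9 = 423.5
B: 4·340 + 5·2.8 = 1374.0
C: 4·256 + 5·1.4 = 1031.0
D: 4·229 + 5·4.3 = 937.5
E: 4·200 + 5·3.3 = 816.5
F: 4·157 + 5·9.3 = 674.5
Lowest: A at 423.5.

A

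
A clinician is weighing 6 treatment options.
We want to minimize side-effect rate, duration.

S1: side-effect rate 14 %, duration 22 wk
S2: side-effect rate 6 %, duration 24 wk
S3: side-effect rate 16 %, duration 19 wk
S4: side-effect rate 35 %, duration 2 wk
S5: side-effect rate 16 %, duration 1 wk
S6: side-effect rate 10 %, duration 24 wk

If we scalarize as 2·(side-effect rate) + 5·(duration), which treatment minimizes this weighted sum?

S1: 2·14 + 5·22 = 138
S2: 2·6 + 5·24 = 132
S3: 2·16 + 5·19 = 127
S4: 2·35 + 5·2 = 80
S5: 2·16 + 5·1 = 37
S6: 2·10 + 5·24 = 140
Lowest: S5 at 37.

S5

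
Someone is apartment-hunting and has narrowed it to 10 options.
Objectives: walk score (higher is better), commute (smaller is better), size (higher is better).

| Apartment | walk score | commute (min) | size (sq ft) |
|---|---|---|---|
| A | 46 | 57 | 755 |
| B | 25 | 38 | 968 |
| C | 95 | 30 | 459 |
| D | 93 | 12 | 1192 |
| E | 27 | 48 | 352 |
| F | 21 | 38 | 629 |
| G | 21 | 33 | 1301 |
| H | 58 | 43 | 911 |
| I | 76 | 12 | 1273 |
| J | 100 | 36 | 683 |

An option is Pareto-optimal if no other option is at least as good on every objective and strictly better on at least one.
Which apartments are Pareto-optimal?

C, D, G, I, J

A: dominated by D (walk score 93≥46, commute 12≤57, size 1192≥755).
B: dominated by D (walk score 93≥25, commute 12≤38, size 1192≥968).
C: not dominated.
D: not dominated.
E: dominated by C (walk score 95≥27, commute 30≤48, size 459≥352).
F: dominated by B (walk score 25≥21, commute 38≤38, size 968≥629).
G: not dominated (best size).
H: dominated by D (walk score 93≥58, commute 12≤43, size 1192≥911).
I: not dominated.
J: not dominated (best walk score).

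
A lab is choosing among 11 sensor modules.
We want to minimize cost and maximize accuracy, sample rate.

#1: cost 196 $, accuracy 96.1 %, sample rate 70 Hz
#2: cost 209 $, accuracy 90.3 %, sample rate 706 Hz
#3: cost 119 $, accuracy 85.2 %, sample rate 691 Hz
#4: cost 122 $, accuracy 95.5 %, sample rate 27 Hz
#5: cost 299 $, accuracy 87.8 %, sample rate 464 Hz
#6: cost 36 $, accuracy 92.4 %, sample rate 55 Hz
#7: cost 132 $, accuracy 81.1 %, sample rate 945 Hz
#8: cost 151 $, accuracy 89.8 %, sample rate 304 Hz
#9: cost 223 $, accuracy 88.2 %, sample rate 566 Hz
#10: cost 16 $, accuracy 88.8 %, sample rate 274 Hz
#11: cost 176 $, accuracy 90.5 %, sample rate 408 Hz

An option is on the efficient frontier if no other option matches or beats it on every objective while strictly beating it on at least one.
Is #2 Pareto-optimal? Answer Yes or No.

#1: worse on sample rate (70 vs 706).
#3: worse on accuracy (85.2 vs 90.3).
#4: worse on sample rate (27 vs 706).
#5: worse on cost (299 vs 209).
#6: worse on sample rate (55 vs 706).
#7: worse on accuracy (81.1 vs 90.3).
#8: worse on accuracy (89.8 vs 90.3).
#9: worse on cost (223 vs 209).
#10: worse on accuracy (88.8 vs 90.3).
#11: worse on sample rate (408 vs 706).
No option is at least as good as #2 on every objective and strictly better on one.

Yes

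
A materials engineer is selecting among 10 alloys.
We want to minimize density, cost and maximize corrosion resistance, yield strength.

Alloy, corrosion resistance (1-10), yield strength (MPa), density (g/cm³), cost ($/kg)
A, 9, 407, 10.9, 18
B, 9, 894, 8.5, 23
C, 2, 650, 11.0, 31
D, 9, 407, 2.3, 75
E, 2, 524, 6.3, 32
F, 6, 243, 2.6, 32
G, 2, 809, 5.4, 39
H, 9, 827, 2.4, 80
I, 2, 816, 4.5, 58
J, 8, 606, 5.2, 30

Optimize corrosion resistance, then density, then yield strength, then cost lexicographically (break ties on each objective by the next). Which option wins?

First maximize corrosion resistance: best is 9, kept {A, B, D, H}.
Then minimize density: best is 2.3, kept {D}.

D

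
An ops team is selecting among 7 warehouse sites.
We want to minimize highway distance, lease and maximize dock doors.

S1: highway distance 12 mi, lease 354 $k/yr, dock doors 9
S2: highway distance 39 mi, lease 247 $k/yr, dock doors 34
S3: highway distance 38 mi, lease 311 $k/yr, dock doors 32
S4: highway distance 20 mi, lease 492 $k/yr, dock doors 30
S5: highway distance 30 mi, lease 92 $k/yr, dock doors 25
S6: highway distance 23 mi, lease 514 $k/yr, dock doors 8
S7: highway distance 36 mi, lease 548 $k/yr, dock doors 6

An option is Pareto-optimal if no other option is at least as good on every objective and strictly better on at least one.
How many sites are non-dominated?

S1: not dominated (best highway distance).
S2: not dominated (best dock doors).
S3: not dominated.
S4: not dominated.
S5: not dominated (best lease).
S6: dominated by S1 (highway distance 12≤23, lease 354≤514, dock doors 9≥8).
S7: dominated by S1 (highway distance 12≤36, lease 354≤548, dock doors 9≥6).
Pareto-optimal: S1, S2, S3, S4, S5 → 5.

5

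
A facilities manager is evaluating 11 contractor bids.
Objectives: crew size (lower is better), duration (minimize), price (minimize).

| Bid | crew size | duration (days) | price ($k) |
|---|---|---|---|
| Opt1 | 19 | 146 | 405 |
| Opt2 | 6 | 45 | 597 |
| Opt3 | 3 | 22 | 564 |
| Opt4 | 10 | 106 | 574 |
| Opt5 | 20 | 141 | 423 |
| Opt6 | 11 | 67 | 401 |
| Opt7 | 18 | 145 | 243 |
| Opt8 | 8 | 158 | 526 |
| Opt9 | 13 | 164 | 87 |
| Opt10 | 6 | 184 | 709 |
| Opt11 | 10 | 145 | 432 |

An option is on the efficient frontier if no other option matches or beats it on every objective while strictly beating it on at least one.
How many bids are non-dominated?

6

Opt1: dominated by Opt6 (crew size 11≤19, duration 67≤146, price 401≤405).
Opt2: dominated by Opt3 (crew size 3≤6, duration 22≤45, price 564≤597).
Opt3: not dominated (best crew size).
Opt4: dominated by Opt3 (crew size 3≤10, duration 22≤106, price 564≤574).
Opt5: dominated by Opt6 (crew size 11≤20, duration 67≤141, price 401≤423).
Opt6: not dominated.
Opt7: not dominated.
Opt8: not dominated.
Opt9: not dominated (best price).
Opt10: dominated by Opt2 (crew size 6≤6, duration 45≤184, price 597≤709).
Opt11: not dominated.
Pareto-optimal: Opt3, Opt6, Opt7, Opt8, Opt9, Opt11 → 6.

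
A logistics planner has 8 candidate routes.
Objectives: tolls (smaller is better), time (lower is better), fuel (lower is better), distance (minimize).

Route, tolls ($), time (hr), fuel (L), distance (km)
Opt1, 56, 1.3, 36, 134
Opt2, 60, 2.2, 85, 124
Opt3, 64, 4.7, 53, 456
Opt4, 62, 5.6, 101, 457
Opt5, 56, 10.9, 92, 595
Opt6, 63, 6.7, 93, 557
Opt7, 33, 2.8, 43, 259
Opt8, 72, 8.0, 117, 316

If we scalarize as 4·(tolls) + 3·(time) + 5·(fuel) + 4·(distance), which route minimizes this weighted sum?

Opt1

Opt1: 4·56 + 3·1.3 + 5·36 + 4·134 = 943.9
Opt2: 4·60 + 3·2.2 + 5·85 + 4·124 = 1167.6
Opt3: 4·64 + 3·4.7 + 5·53 + 4·456 = 2359.1
Opt4: 4·62 + 3·5.6 + 5·101 + 4·457 = 2597.8
Opt5: 4·56 + 3·10.9 + 5·92 + 4·595 = 3096.7
Opt6: 4·63 + 3·6.7 + 5·93 + 4·557 = 2965.1
Opt7: 4·33 + 3·2.8 + 5·43 + 4·259 = 1391.4
Opt8: 4·72 + 3·8.0 + 5·117 + 4·316 = 2161.0
Lowest: Opt1 at 943.9.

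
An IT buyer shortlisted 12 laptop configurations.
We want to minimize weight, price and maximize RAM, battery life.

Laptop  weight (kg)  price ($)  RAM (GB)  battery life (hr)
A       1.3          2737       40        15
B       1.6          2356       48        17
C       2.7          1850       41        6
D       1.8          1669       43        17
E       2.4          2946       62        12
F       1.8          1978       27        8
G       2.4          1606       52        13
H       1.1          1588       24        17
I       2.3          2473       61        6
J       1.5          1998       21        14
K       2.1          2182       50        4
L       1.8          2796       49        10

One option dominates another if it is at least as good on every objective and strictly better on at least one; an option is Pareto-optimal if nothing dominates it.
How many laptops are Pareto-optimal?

9

A: not dominated.
B: not dominated.
C: dominated by D (weight 1.8≤2.7, price 1669≤1850, RAM 43≥41, battery life 17≥6).
D: not dominated.
E: not dominated (best RAM).
F: dominated by D (weight 1.8≤1.8, price 1669≤1978, RAM 43≥27, battery life 17≥8).
G: not dominated.
H: not dominated (best weight).
I: not dominated.
J: dominated by H (weight 1.1≤1.5, price 1588≤1998, RAM 24≥21, battery life 17≥14).
K: not dominated.
L: not dominated.
Pareto-optimal: A, B, D, E, G, H, I, K, L → 9.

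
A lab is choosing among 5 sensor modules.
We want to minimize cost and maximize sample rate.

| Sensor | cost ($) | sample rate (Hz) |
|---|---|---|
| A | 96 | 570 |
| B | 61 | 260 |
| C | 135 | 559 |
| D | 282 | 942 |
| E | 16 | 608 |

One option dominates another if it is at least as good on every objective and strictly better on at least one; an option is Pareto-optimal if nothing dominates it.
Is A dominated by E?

E vs A: cost 16≤96, sample rate 608≥570 — E is at least as good on every objective with at least one strict improvement.

Yes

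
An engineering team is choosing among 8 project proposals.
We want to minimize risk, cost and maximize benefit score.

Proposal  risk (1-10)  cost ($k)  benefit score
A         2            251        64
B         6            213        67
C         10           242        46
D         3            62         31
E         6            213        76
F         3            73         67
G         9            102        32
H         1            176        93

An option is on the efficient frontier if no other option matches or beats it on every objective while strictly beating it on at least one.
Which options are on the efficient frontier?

A: dominated by H (risk 1≤2, cost 176≤251, benefit score 93≥64).
B: dominated by E (risk 6≤6, cost 213≤213, benefit score 76≥67).
C: dominated by B (risk 6≤10, cost 213≤242, benefit score 67≥46).
D: not dominated (best cost).
E: dominated by H (risk 1≤6, cost 176≤213, benefit score 93≥76).
F: not dominated.
G: dominated by F (risk 3≤9, cost 73≤102, benefit score 67≥32).
H: not dominated (best risk).

D, F, H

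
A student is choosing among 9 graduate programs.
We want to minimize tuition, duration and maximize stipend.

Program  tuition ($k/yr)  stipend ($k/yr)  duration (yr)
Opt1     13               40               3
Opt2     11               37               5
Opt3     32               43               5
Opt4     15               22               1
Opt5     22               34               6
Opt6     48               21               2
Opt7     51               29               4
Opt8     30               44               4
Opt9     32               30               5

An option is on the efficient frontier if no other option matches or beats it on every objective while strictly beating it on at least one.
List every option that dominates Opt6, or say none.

Opt4

Opt4: tuition 15≤48, stipend 22≥21, duration 1≤2 — dominates Opt6.
Others (Opt1, Opt2, Opt3, Opt5, Opt7, Opt8, Opt9) are each worse than Opt6 on at least one objective.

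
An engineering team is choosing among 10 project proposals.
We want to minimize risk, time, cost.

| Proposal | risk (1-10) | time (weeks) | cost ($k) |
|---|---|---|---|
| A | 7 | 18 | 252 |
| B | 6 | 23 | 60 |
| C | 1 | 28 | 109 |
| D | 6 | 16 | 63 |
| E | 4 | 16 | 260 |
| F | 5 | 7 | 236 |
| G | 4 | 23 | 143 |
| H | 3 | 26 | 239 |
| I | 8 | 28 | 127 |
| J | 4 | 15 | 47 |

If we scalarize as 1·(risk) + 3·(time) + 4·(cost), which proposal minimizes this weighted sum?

A: 1·7 + 3·18 + 4·252 = 1069
B: 1·6 + 3·23 + 4·60 = 315
C: 1·1 + 3·28 + 4·109 = 521
D: 1·6 + 3·16 + 4·63 = 306
E: 1·4 + 3·16 + 4·260 = 1092
F: 1·5 + 3·7 + 4·236 = 970
G: 1·4 + 3·23 + 4·143 = 645
H: 1·3 + 3·26 + 4·239 = 1037
I: 1·8 + 3·28 + 4·127 = 600
J: 1·4 + 3·15 + 4·47 = 237
Lowest: J at 237.

J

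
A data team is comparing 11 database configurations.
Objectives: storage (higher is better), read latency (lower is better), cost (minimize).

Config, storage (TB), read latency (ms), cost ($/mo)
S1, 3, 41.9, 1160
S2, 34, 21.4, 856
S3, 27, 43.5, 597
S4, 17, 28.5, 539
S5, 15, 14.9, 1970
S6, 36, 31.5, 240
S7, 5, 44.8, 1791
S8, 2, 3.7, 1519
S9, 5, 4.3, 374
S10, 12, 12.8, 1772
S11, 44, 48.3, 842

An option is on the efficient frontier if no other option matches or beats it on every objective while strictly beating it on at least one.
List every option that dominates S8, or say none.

none

S1: worse on read latency (41.9 vs 3.7).
S2: worse on read latency (21.4 vs 3.7).
S3: worse on read latency (43.5 vs 3.7).
S4: worse on read latency (28.5 vs 3.7).
S5: worse on read latency (14.9 vs 3.7).
S6: worse on read latency (31.5 vs 3.7).
S7: worse on read latency (44.8 vs 3.7).
S9: worse on read latency (4.3 vs 3.7).
S10: worse on read latency (12.8 vs 3.7).
S11: worse on read latency (48.3 vs 3.7).
No option dominates S8.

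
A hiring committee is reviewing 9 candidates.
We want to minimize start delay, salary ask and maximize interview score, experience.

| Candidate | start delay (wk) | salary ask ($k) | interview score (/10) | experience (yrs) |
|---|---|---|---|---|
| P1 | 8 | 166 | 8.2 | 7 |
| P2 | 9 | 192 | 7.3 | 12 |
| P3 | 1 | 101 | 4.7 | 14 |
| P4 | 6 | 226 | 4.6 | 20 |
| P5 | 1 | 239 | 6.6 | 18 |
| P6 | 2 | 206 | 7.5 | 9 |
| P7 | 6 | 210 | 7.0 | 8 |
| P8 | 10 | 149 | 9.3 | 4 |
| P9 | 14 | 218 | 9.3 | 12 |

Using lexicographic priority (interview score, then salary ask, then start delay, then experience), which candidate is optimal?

First maximize interview score: best is 9.3, kept {P8, P9}.
Then minimize salary ask: best is 149, kept {P8}.

P8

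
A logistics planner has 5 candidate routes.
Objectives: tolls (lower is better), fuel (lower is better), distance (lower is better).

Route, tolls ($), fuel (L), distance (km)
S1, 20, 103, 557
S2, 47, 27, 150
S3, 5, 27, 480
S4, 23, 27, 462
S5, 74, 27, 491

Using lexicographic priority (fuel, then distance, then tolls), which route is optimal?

First minimize fuel: best is 27, kept {S2, S3, S4, S5}.
Then minimize distance: best is 150, kept {S2}.

S2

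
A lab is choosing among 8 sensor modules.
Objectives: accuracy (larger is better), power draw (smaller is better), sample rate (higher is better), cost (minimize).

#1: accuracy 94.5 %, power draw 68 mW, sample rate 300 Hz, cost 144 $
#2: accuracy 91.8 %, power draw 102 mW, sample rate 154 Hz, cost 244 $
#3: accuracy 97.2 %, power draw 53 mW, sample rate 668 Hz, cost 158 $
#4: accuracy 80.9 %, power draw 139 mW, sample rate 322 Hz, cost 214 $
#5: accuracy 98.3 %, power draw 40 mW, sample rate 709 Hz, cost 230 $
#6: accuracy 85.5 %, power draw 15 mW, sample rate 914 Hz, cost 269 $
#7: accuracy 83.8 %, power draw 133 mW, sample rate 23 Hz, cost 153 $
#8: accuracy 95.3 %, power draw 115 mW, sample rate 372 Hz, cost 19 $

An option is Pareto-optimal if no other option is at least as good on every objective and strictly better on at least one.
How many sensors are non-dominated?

#1: not dominated.
#2: dominated by #1 (accuracy 94.5≥91.8, power draw 68≤102, sample rate 300≥154, cost 144≤244).
#3: not dominated.
#4: dominated by #3 (accuracy 97.2≥80.9, power draw 53≤139, sample rate 668≥322, cost 158≤214).
#5: not dominated (best accuracy).
#6: not dominated (best power draw).
#7: dominated by #1 (accuracy 94.5≥83.8, power draw 68≤133, sample rate 300≥23, cost 144≤153).
#8: not dominated (best cost).
Pareto-optimal: #1, #3, #5, #6, #8 → 5.

5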